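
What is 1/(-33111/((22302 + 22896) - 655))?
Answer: -44543/33111 ≈ -1.3453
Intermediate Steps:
1/(-33111/((22302 + 22896) - 655)) = 1/(-33111/(45198 - 655)) = 1/(-33111/44543) = -44543/33111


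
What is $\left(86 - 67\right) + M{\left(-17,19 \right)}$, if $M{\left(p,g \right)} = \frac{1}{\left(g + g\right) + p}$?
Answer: $\frac{400}{21} \approx 19.048$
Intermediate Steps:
$M{\left(p,g \right)} = \frac{1}{p + 2 g}$ ($M{\left(p,g \right)} = \frac{1}{2 g + p} = \frac{1}{p + 2 g}$)
$\left(86 - 67\right) + M{\left(-17,19 \right)} = \left(86 - 67\right) + \frac{1}{-17 + 2 \cdot 19} = 19 + \frac{1}{-17 + 38} = 19 + \frac{1}{21} = \frac{400}{21}$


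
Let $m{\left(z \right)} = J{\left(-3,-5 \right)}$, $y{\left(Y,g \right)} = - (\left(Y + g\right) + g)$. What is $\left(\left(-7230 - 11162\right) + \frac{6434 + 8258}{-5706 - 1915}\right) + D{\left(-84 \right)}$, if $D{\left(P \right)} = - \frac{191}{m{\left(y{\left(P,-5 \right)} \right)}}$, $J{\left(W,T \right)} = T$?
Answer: $- \frac{699445009}{38105} \approx -18356.0$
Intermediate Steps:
$y{\left(Y,g \right)} = - Y - 2 g$ ($y{\left(Y,g \right)} = - (Y + 2 g) = - Y - 2 g$)
$m{\left(z \right)} = -5$
$D{\left(P \right)} = \frac{191}{5}$ ($D{\left(P \right)} = - \frac{191}{-5} = \left(-191\right) \left(- \frac{1}{5}\right) = \frac{191}{5}$)
$\left(\left(-7230 - 11162\right) + \frac{6434 + 8258}{-5706 - 1915}\right) + D{\left(-84 \right)} = \left(\left(-7230 - 11162\right) + \frac{6434 + 8258}{-5706 - 1915}\right) + \frac{191}{5} = \left(-18392 + \frac{14692}{-7621}\right) + \frac{191}{5} = \left(-18392 + 14692 \left(- \frac{1}{7621}\right)\right) + \frac{191}{5} = \left(-18392 - \frac{14692}{7621}\right) + \frac{191}{5} = - \frac{140180124}{7621} + \frac{191}{5} = - \frac{699445009}{38105}$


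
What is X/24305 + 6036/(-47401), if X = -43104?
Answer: -2189877684/1152081305 ≈ -1.9008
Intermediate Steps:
X/24305 + 6036/(-47401) = -43104/24305 + 6036/(-47401) = -43104*1/24305 + 6036*(-1/47401) = -43104/24305 - 6036/47401 = -2189877684/1152081305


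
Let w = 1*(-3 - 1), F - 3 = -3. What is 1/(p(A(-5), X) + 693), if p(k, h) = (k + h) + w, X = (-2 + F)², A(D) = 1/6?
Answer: 6/4159 ≈ 0.0014427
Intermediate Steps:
F = 0 (F = 3 - 3 = 0)
A(D) = ⅙
X = 4 (X = (-2 + 0)² = (-2)² = 4)
w = -4 (w = 1*(-4) = -4)
p(k, h) = -4 + h + k (p(k, h) = (k + h) - 4 = (h + k) - 4 = -4 + h + k)
1/(p(A(-5), X) + 693) = 1/((-4 + 4 + ⅙) + 693) = 1/(⅙ + 693) = 1/(4159/6) = 6/4159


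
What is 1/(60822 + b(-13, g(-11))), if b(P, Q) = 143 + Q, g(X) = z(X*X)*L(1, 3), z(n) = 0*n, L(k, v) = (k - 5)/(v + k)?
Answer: 1/60965 ≈ 1.6403e-5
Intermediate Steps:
L(k, v) = (-5 + k)/(k + v)
z(n) = 0
g(X) = 0 (g(X) = 0*((-5 + 1)/(1 + 3)) = 0*(-4/4) = 0*((¼)*(-4)) = 0*(-1) = 0)
1/(60822 + b(-13, g(-11))) = 1/(60822 + (143 + 0)) = 1/(60822 + 143) = 1/60965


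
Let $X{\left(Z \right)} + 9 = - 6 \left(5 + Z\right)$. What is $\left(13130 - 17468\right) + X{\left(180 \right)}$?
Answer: $-5457$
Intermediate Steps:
$X{\left(Z \right)} = -39 - 6 Z$ ($X{\left(Z \right)} = -9 - 6 \left(5 + Z\right) = -9 - \left(30 + 6 Z\right) = -39 - 6 Z$)
$\left(13130 - 17468\right) + X{\left(180 \right)} = \left(13130 - 17468\right) - 1119 = -4338 - 1119 = -5457$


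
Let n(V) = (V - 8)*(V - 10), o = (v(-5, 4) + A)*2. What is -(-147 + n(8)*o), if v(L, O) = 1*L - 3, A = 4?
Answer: 147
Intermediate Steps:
v(L, O) = -3 + L (v(L, O) = L - 3 = -3 + L)
o = -8 (o = ((-3 - 5) + 4)*2 = (-8 + 4)*2 = -4*2 = -8)
n(V) = (-10 + V)*(-8 + V) (n(V) = (-8 + V)*(-10 + V) = (-10 + V)*(-8 + V))
-(-147 + n(8)*o) = -(-147 + (80 + 8² - 18*8)*(-8)) = -(-147 + (80 + 64 - 144)*(-8)) = -(-147 + 0*(-8)) = -(-147 + 0) = -1*(-147) = 147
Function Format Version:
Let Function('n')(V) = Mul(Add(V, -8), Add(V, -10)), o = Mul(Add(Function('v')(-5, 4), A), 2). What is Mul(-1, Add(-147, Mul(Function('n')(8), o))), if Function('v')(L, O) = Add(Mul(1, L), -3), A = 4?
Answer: 147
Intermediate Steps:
Function('v')(L, O) = Add(-3, L) (Function('v')(L, O) = Add(L, -3) = Add(-3, L))
o = -8 (o = Mul(Add(Add(-3, -5), 4), 2) = Mul(Add(-8, 4), 2) = Mul(-4, 2) = -8)
Function('n')(V) = Mul(Add(-10, V), Add(-8, V)) (Function('n')(V) = Mul(Add(-8, V), Add(-10, V)) = Mul(Add(-10, V), Add(-8, V)))
Mul(-1, Add(-147, Mul(Function('n')(8), o))) = Mul(-1, Add(-147, Mul(Add(80, Pow(8, 2), Mul(-18, 8)), -8))) = Mul(-1, Add(-147, Mul(Add(80, 64, -144), -8))) = Mul(-1, Add(-147, Mul(0, -8))) = Mul(-1, Add(-147, 0)) = Mul(-1, -147) = 147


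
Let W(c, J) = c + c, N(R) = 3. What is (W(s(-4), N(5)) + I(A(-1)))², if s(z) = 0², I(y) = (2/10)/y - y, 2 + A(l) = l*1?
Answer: 1936/225 ≈ 8.6044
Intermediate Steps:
A(l) = -2 + l (A(l) = -2 + l*1 = -2 + l)
I(y) = -y + 1/(5*y) (I(y) = (2*(⅒))/y - y = 1/(5*y) - y = -y + 1/(5*y))
s(z) = 0
W(c, J) = 2*c
(W(s(-4), N(5)) + I(A(-1)))² = (2*0 + (-(-2 - 1) + 1/(5*(-2 - 1))))² = (0 + (-1*(-3) + (⅕)/(-3)))² = (0 + (3 + (⅕)*(-⅓)))² = (0 + (3 - 1/15))² = (0 + 44/15)² = (44/15)² = 1936/225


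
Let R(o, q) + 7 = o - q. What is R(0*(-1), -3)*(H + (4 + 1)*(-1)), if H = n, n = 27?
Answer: -88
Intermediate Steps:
R(o, q) = -7 + o - q (R(o, q) = -7 + (o - q) = -7 + o - q)
H = 27
R(0*(-1), -3)*(H + (4 + 1)*(-1)) = (-7 + 0*(-1) - 1*(-3))*(27 + (4 + 1)*(-1)) = (-7 + 0 + 3)*(27 + 5*(-1)) = -4*(27 - 5) = -4*22 = -88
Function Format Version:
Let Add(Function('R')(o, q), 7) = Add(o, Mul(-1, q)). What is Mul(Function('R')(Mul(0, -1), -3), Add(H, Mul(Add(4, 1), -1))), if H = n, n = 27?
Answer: -88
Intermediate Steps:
Function('R')(o, q) = Add(-7, o, Mul(-1, q)) (Function('R')(o, q) = Add(-7, Add(o, Mul(-1, q))) = Add(-7, o, Mul(-1, q)))
H = 27
Mul(Function('R')(Mul(0, -1), -3), Add(H, Mul(Add(4, 1), -1))) = Mul(Add(-7, Mul(0, -1), Mul(-1, -3)), Add(27, Mul(Add(4, 1), -1))) = Mul(Add(-7, 0, 3), Add(27, Mul(5, -1))) = Mul(-4, Add(27, -5)) = Mul(-4, 22) = -88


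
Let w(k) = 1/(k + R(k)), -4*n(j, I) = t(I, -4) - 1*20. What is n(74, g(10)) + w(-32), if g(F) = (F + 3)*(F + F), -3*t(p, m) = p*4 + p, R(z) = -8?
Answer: 13597/120 ≈ 113.31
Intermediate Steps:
t(p, m) = -5*p/3 (t(p, m) = -(p*4 + p)/3 = -(4*p + p)/3 = -5*p/3)
g(F) = 2*F*(3 + F) (g(F) = (3 + F)*(2*F) = 2*F*(3 + F))
n(j, I) = 5 + 5*I/12 (n(j, I) = -(-5*I/3 - 1*20)/4 = -(-5*I/3 - 20)/4 = -(-20 - 5*I/3)/4 = 5 + 5*I/12)
w(k) = 1/(-8 + k) (w(k) = 1/(k - 8) = 1/(-8 + k))
n(74, g(10)) + w(-32) = (5 + 5*(2*10*(3 + 10))/12) + 1/(-8 - 32) = (5 + 5*(2*10*13)/12) + 1/(-40) = (5 + (5/12)*260) - 1/40 = (5 + 325/3) - 1/40 = 340/3 - 1/40 = 13597/120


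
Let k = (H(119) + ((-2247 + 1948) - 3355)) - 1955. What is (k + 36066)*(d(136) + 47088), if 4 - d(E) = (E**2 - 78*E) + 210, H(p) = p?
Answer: 1192280544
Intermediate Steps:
d(E) = -206 - E**2 + 78*E (d(E) = 4 - ((E**2 - 78*E) + 210) = 4 - (210 + E**2 - 78*E) = 4 + (-210 - E**2 + 78*E) = -206 - E**2 + 78*E)
k = -5490 (k = (119 + ((-2247 + 1948) - 3355)) - 1955 = (119 + (-299 - 3355)) - 1955 = (119 - 3654) - 1955 = -3535 - 1955 = -5490)
(k + 36066)*(d(136) + 47088) = (-5490 + 36066)*((-206 - 1*136**2 + 78*136) + 47088) = 30576*((-206 - 1*18496 + 10608) + 47088) = 30576*((-206 - 18496 + 10608) + 47088) = 30576*(-8094 + 47088) = 30576*38994 = 1192280544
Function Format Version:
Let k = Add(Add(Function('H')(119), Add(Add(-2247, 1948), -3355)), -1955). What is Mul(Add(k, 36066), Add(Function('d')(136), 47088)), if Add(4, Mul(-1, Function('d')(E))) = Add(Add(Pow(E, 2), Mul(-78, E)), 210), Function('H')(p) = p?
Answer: 1192280544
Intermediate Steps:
Function('d')(E) = Add(-206, Mul(-1, Pow(E, 2)), Mul(78, E)) (Function('d')(E) = Add(4, Mul(-1, Add(Add(Pow(E, 2), Mul(-78, E)), 210))) = Add(4, Mul(-1, Add(210, Pow(E, 2), Mul(-78, E)))) = Add(4, Add(-210, Mul(-1, Pow(E, 2)), Mul(78, E))) = Add(-206, Mul(-1, Pow(E, 2)), Mul(78, E)))
k = -5490 (k = Add(Add(119, Add(Add(-2247, 1948), -3355)), -1955) = Add(Add(119, Add(-299, -3355)), -1955) = Add(Add(119, -3654), -1955) = Add(-3535, -1955) = -5490)
Mul(Add(k, 36066), Add(Function('d')(136), 47088)) = Mul(Add(-5490, 36066), Add(Add(-206, Mul(-1, Pow(136, 2)), Mul(78, 136)), 47088)) = Mul(30576, Add(Add(-206, Mul(-1, 18496), 10608), 47088)) = Mul(30576, Add(Add(-206, -18496, 10608), 47088)) = Mul(30576, Add(-8094, 47088)) = Mul(30576, 38994) = 1192280544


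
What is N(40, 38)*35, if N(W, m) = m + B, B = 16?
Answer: 1890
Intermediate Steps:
N(W, m) = 16 + m (N(W, m) = m + 16 = 16 + m)
N(40, 38)*35 = (16 + 38)*35 = 54*35 = 1890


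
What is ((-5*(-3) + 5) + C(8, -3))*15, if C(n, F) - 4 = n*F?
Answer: 0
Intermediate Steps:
C(n, F) = 4 + F*n (C(n, F) = 4 + n*F = 4 + F*n)
((-5*(-3) + 5) + C(8, -3))*15 = ((-5*(-3) + 5) + (4 - 3*8))*15 = ((15 + 5) + (4 - 24))*15 = (20 - 20)*15 = 0*15 = 0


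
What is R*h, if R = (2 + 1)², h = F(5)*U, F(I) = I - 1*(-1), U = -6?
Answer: -324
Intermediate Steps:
F(I) = 1 + I (F(I) = I + 1 = 1 + I)
h = -36 (h = (1 + 5)*(-6) = 6*(-6) = -36)
R = 9 (R = 3² = 9)
R*h = 9*(-36) = -324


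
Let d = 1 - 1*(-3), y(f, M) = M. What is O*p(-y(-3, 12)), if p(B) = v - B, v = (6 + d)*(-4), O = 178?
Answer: -4984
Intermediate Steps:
d = 4 (d = 1 + 3 = 4)
v = -40 (v = (6 + 4)*(-4) = 10*(-4) = -40)
p(B) = -40 - B
O*p(-y(-3, 12)) = 178*(-40 - (-1)*12) = 178*(-40 - 1*(-12)) = 178*(-40 + 12) = 178*(-28) = -4984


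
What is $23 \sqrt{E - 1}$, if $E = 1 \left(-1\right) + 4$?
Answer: $23 \sqrt{2} \approx 32.527$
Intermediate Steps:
$E = 3$ ($E = -1 + 4 = 3$)
$23 \sqrt{E - 1} = 23 \sqrt{3 - 1} = 23 \sqrt{2}$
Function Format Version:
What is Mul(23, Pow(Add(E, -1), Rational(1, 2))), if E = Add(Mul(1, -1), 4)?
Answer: Mul(23, Pow(2, Rational(1, 2))) ≈ 32.527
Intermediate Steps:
E = 3 (E = Add(-1, 4) = 3)
Mul(23, Pow(Add(E, -1), Rational(1, 2))) = Mul(23, Pow(Add(3, -1), Rational(1, 2))) = Mul(23, Pow(2, Rational(1, 2)))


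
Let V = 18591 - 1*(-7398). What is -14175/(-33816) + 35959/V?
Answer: 528127873/292948008 ≈ 1.8028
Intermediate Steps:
V = 25989 (V = 18591 + 7398 = 25989)
-14175/(-33816) + 35959/V = -14175/(-33816) + 35959/25989 = -14175*(-1/33816) + 35959*(1/25989) = 4725/11272 + 35959/25989 = 528127873/292948008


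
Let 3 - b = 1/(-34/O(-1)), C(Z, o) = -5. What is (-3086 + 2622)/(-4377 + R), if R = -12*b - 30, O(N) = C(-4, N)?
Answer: 7888/75501 ≈ 0.10448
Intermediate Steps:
O(N) = -5
b = 97/34 (b = 3 - 1/((-34/(-5))) = 3 - 1/((-34*(-1/5))) = 3 - 1/34/5 = 3 - 1*5/34 = 3 - 5/34 = 97/34 ≈ 2.8529)
R = -1092/17 (R = -12*97/34 - 30 = -582/17 - 30 = -1092/17 ≈ -64.235)
(-3086 + 2622)/(-4377 + R) = (-3086 + 2622)/(-4377 - 1092/17) = -464/(-75501/17) = -464*(-17/75501) = 7888/75501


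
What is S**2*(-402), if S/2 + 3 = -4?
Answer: -78792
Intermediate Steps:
S = -14 (S = -6 + 2*(-4) = -6 - 8 = -14)
S**2*(-402) = (-14)**2*(-402) = 196*(-402) = -78792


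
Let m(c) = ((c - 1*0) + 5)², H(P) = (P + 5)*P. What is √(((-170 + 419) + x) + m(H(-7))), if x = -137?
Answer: √473 ≈ 21.749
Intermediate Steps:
H(P) = P*(5 + P) (H(P) = (5 + P)*P = P*(5 + P))
m(c) = (5 + c)² (m(c) = ((c + 0) + 5)² = (c + 5)² = (5 + c)²)
√(((-170 + 419) + x) + m(H(-7))) = √(((-170 + 419) - 137) + (5 - 7*(5 - 7))²) = √((249 - 137) + (5 - 7*(-2))²) = √(112 + (5 + 14)²) = √(112 + 19²) = √(112 + 361) = √473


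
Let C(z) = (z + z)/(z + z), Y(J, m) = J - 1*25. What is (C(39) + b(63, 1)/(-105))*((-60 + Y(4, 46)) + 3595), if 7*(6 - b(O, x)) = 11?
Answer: 353408/105 ≈ 3365.8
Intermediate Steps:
b(O, x) = 31/7 (b(O, x) = 6 - 1/7*11 = 6 - 11/7 = 31/7)
Y(J, m) = -25 + J (Y(J, m) = J - 25 = -25 + J)
C(z) = 1 (C(z) = (2*z)/((2*z)) = (2*z)*(1/(2*z)) = 1)
(C(39) + b(63, 1)/(-105))*((-60 + Y(4, 46)) + 3595) = (1 + (31/7)/(-105))*((-60 + (-25 + 4)) + 3595) = (1 + (31/7)*(-1/105))*((-60 - 21) + 3595) = (1 - 31/735)*(-81 + 3595) = (704/735)*3514 = 353408/105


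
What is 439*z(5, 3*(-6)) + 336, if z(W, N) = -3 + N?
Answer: -8883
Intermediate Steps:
439*z(5, 3*(-6)) + 336 = 439*(-3 + 3*(-6)) + 336 = 439*(-3 - 18) + 336 = 439*(-21) + 336 = -9219 + 336 = -8883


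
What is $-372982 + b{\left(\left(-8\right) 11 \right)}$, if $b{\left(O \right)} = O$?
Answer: $-373070$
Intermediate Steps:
$-372982 + b{\left(\left(-8\right) 11 \right)} = -372982 - 88 = -373070$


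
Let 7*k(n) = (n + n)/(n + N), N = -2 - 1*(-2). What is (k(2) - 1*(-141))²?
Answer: 978121/49 ≈ 19962.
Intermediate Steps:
N = 0 (N = -2 + 2 = 0)
k(n) = 2/7 (k(n) = ((n + n)/(n + 0))/7 = ((2*n)/n)/7 = (⅐)*2 = 2/7)
(k(2) - 1*(-141))² = (2/7 - 1*(-141))² = (2/7 + 141)² = (989/7)² = 978121/49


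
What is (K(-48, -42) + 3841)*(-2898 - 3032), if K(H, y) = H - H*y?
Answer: -10537610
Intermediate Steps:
K(H, y) = H - H*y
(K(-48, -42) + 3841)*(-2898 - 3032) = (-48*(1 - 1*(-42)) + 3841)*(-2898 - 3032) = (-48*(1 + 42) + 3841)*(-5930) = (-48*43 + 3841)*(-5930) = (-2064 + 3841)*(-5930) = 1777*(-5930) = -10537610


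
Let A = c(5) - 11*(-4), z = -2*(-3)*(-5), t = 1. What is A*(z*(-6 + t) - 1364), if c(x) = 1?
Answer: -54630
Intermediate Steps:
z = -30 (z = 6*(-5) = -30)
A = 45 (A = 1 - 11*(-4) = 1 + 44 = 45)
A*(z*(-6 + t) - 1364) = 45*(-30*(-6 + 1) - 1364) = 45*(-30*(-5) - 1364) = 45*(150 - 1364) = 45*(-1214) = -54630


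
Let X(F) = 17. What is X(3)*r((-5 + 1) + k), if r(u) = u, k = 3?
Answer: -17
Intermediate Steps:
X(3)*r((-5 + 1) + k) = 17*((-5 + 1) + 3) = 17*(-4 + 3) = 17*(-1) = -17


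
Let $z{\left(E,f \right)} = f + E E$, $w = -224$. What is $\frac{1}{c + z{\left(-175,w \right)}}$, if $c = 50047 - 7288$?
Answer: $\frac{1}{73160} \approx 1.3669 \cdot 10^{-5}$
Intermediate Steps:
$z{\left(E,f \right)} = f + E^{2}$
$c = 42759$
$\frac{1}{c + z{\left(-175,w \right)}} = \frac{1}{42759 - \left(224 - \left(-175\right)^{2}\right)} = \frac{1}{42759 + \left(-224 + 30625\right)} = \frac{1}{42759 + 30401} = \frac{1}{73160}$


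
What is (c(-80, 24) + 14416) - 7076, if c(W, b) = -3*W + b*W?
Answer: 5660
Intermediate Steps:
c(W, b) = -3*W + W*b
(c(-80, 24) + 14416) - 7076 = (-80*(-3 + 24) + 14416) - 7076 = (-80*21 + 14416) - 7076 = (-1680 + 14416) - 7076 = 12736 - 7076 = 5660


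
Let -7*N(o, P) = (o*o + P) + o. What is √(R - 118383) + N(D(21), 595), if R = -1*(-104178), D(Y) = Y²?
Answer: -27931 + I*√14205 ≈ -27931.0 + 119.18*I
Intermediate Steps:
R = 104178
N(o, P) = -P/7 - o/7 - o²/7 (N(o, P) = -((o*o + P) + o)/7 = -((o² + P) + o)/7 = -((P + o²) + o)/7 = -(P + o + o²)/7 = -P/7 - o/7 - o²/7)
√(R - 118383) + N(D(21), 595) = √(104178 - 118383) + (-⅐*595 - ⅐*21² - (21²)²/7) = √(-14205) + (-85 - ⅐*441 - ⅐*441²) = I*√14205 + (-85 - 63 - ⅐*194481) = I*√14205 + (-85 - 63 - 27783) = I*√14205 - 27931 = -27931 + I*√14205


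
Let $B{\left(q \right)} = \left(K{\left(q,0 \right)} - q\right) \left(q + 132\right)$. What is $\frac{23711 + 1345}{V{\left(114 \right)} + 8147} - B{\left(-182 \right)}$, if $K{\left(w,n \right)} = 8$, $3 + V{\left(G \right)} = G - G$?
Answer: $\frac{4837066}{509} \approx 9503.1$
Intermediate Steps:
$V{\left(G \right)} = -3$ ($V{\left(G \right)} = -3 + \left(G - G\right) = -3 + 0 = -3$)
$B{\left(q \right)} = \left(8 - q\right) \left(132 + q\right)$ ($B{\left(q \right)} = \left(8 - q\right) \left(q + 132\right) = \left(8 - q\right) \left(132 + q\right)$)
$\frac{23711 + 1345}{V{\left(114 \right)} + 8147} - B{\left(-182 \right)} = \frac{23711 + 1345}{-3 + 8147} - \left(1056 - \left(-182\right)^{2} - -22568\right) = \frac{25056}{8144} - \left(1056 - 33124 + 22568\right) = 25056 \cdot \frac{1}{8144} - \left(1056 - 33124 + 22568\right) = \frac{1566}{509} - -9500 = \frac{1566}{509} + 9500 = \frac{4837066}{509}$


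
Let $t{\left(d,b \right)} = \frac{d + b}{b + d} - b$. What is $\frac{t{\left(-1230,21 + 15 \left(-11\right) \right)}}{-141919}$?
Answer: $- \frac{145}{141919} \approx -0.0010217$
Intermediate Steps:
$t{\left(d,b \right)} = 1 - b$ ($t{\left(d,b \right)} = \frac{b + d}{b + d} - b = 1 - b$)
$\frac{t{\left(-1230,21 + 15 \left(-11\right) \right)}}{-141919} = \frac{1 - \left(21 + 15 \left(-11\right)\right)}{-141919} = \left(1 - \left(21 - 165\right)\right) \left(- \frac{1}{141919}\right) = \left(1 - -144\right) \left(- \frac{1}{141919}\right) = \left(1 + 144\right) \left(- \frac{1}{141919}\right) = 145 \left(- \frac{1}{141919}\right) = - \frac{145}{141919}$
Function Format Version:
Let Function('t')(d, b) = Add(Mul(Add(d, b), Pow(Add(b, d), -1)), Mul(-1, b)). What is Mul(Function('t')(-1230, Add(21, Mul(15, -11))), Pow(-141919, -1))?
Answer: Rational(-145, 141919) ≈ -0.0010217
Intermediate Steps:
Function('t')(d, b) = Add(1, Mul(-1, b)) (Function('t')(d, b) = Add(Mul(Add(b, d), Pow(Add(b, d), -1)), Mul(-1, b)) = Add(1, Mul(-1, b)))
Mul(Function('t')(-1230, Add(21, Mul(15, -11))), Pow(-141919, -1)) = Mul(Add(1, Mul(-1, Add(21, Mul(15, -11)))), Pow(-141919, -1)) = Mul(Add(1, Mul(-1, Add(21, -165))), Rational(-1, 141919)) = Mul(Add(1, Mul(-1, -144)), Rational(-1, 141919)) = Mul(Add(1, 144), Rational(-1, 141919)) = Mul(145, Rational(-1, 141919)) = Rational(-145, 141919)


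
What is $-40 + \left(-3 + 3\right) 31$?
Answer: $-40$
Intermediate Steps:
$-40 + \left(-3 + 3\right) 31 = -40 + 0 \cdot 31 = -40 + 0 = -40$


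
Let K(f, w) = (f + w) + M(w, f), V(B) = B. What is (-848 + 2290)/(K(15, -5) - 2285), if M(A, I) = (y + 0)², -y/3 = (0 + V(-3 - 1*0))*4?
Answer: -1442/979 ≈ -1.4729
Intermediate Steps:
y = 36 (y = -3*(0 + (-3 - 1*0))*4 = -3*(0 + (-3 + 0))*4 = -3*(0 - 3)*4 = -(-9)*4 = -3*(-12) = 36)
M(A, I) = 1296 (M(A, I) = (36 + 0)² = 36² = 1296)
K(f, w) = 1296 + f + w (K(f, w) = (f + w) + 1296 = 1296 + f + w)
(-848 + 2290)/(K(15, -5) - 2285) = (-848 + 2290)/((1296 + 15 - 5) - 2285) = 1442/(1306 - 2285) = 1442/(-979) = 1442*(-1/979) = -1442/979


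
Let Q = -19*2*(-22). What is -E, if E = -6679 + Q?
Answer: 5843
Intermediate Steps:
Q = 836 (Q = -38*(-22) = 836)
E = -5843 (E = -6679 + 836 = -5843)
-E = -1*(-5843) = 5843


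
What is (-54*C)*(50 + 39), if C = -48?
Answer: 230688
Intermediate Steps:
(-54*C)*(50 + 39) = (-54*(-48))*(50 + 39) = 2592*89 = 230688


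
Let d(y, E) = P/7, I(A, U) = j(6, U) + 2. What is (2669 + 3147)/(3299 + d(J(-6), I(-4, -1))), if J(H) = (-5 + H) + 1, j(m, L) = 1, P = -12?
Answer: 40712/23081 ≈ 1.7639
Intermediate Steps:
J(H) = -4 + H
I(A, U) = 3 (I(A, U) = 1 + 2 = 3)
d(y, E) = -12/7
(2669 + 3147)/(3299 + d(J(-6), I(-4, -1))) = (2669 + 3147)/(3299 - 12/7) = 5816/(23081/7) = 5816*(7/23081) = 40712/23081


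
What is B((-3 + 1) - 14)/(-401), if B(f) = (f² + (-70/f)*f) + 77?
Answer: -263/401 ≈ -0.65586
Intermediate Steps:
B(f) = 7 + f² (B(f) = (f² - 70) + 77 = (-70 + f²) + 77 = 7 + f²)
B((-3 + 1) - 14)/(-401) = (7 + ((-3 + 1) - 14)²)/(-401) = (7 + (-2 - 14)²)*(-1/401) = (7 + (-16)²)*(-1/401) = (7 + 256)*(-1/401) = 263*(-1/401) = -263/401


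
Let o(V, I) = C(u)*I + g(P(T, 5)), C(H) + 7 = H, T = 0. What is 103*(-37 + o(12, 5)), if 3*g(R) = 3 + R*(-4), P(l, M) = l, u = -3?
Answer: -8858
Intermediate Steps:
C(H) = -7 + H
g(R) = 1 - 4*R/3 (g(R) = (3 + R*(-4))/3 = (3 - 4*R)/3 = 1 - 4*R/3)
o(V, I) = 1 - 10*I (o(V, I) = (-7 - 3)*I + (1 - 4/3*0) = -10*I + (1 + 0) = -10*I + 1 = 1 - 10*I)
103*(-37 + o(12, 5)) = 103*(-37 + (1 - 10*5)) = 103*(-37 + (1 - 50)) = 103*(-37 - 49) = 103*(-86) = -8858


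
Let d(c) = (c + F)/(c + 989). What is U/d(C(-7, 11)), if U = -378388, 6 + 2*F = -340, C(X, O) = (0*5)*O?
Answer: 374225732/173 ≈ 2.1632e+6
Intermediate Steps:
C(X, O) = 0 (C(X, O) = 0*O = 0)
F = -173 (F = -3 + (½)*(-340) = -3 - 170 = -173)
d(c) = (-173 + c)/(989 + c) (d(c) = (c - 173)/(c + 989) = (-173 + c)/(989 + c))
U/d(C(-7, 11)) = -378388*(989 + 0)/(-173 + 0) = -378388/(-173/989) = -378388*(-989/173) = 374225732/173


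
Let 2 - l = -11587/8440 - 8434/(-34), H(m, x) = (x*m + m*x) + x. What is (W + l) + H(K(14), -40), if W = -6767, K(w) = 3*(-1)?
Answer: -977340701/143480 ≈ -6811.7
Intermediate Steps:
K(w) = -3
H(m, x) = x + 2*m*x (H(m, x) = (m*x + m*x) + x = 2*m*x + x = x + 2*m*x)
l = -35107541/143480 (l = 2 - (-11587/8440 - 8434/(-34)) = 2 - (-11587*1/8440 - 8434*(-1/34)) = 2 - (-11587/8440 + 4217/17) = 2 - 1*35394501/143480 = 2 - 35394501/143480 = -35107541/143480 ≈ -244.69)
(W + l) + H(K(14), -40) = (-6767 - 35107541/143480) - 40*(1 + 2*(-3)) = -1006036701/143480 - 40*(1 - 6) = -1006036701/143480 - 40*(-5) = -1006036701/143480 + 200 = -977340701/143480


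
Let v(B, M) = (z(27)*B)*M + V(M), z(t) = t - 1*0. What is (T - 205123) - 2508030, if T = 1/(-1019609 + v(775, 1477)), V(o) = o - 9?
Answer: -81090944768851/29888084 ≈ -2.7132e+6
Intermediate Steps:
V(o) = -9 + o
z(t) = t (z(t) = t + 0 = t)
v(B, M) = -9 + M + 27*B*M (v(B, M) = (27*B)*M + (-9 + M) = 27*B*M + (-9 + M) = -9 + M + 27*B*M)
T = 1/29888084 (T = 1/(-1019609 + (-9 + 1477 + 27*775*1477)) = 1/(-1019609 + (-9 + 1477 + 30906225)) = 1/(-1019609 + 30907693) = 1/29888084 ≈ 3.3458e-8)
(T - 205123) - 2508030 = (1/29888084 - 205123) - 2508030 = -6130733454331/29888084 - 2508030 = -81090944768851/29888084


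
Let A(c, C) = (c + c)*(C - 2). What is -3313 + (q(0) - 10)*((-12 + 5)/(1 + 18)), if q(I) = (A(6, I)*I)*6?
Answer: -62877/19 ≈ -3309.3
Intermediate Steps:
A(c, C) = 2*c*(-2 + C) (A(c, C) = (2*c)*(-2 + C) = 2*c*(-2 + C))
q(I) = 6*I*(-24 + 12*I) (q(I) = ((2*6*(-2 + I))*I)*6 = ((-24 + 12*I)*I)*6 = (I*(-24 + 12*I))*6 = 6*I*(-24 + 12*I))
-3313 + (q(0) - 10)*((-12 + 5)/(1 + 18)) = -3313 + (72*0*(-2 + 0) - 10)*((-12 + 5)/(1 + 18)) = -3313 + (72*0*(-2) - 10)*(-7/19) = -3313 + (0 - 10)*(-7*1/19) = -3313 - 10*(-7/19) = -3313 + 70/19 = -62877/19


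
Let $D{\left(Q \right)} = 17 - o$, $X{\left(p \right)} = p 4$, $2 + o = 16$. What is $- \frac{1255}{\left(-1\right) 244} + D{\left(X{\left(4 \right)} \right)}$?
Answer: $\frac{1987}{244} \approx 8.1434$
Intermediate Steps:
$o = 14$ ($o = -2 + 16 = 14$)
$X{\left(p \right)} = 4 p$
$D{\left(Q \right)} = 3$ ($D{\left(Q \right)} = 17 - 14 = 3$)
$- \frac{1255}{\left(-1\right) 244} + D{\left(X{\left(4 \right)} \right)} = - \frac{1255}{\left(-1\right) 244} + 3 = - \frac{1255}{-244} + 3 = \left(-1255\right) \left(- \frac{1}{244}\right) + 3 = \frac{1255}{244} + 3 = \frac{1987}{244}$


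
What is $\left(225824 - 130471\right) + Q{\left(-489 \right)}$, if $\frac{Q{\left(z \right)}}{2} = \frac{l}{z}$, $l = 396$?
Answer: $\frac{15542275}{163} \approx 95351.0$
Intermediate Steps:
$Q{\left(z \right)} = \frac{792}{z}$ ($Q{\left(z \right)} = 2 \frac{396}{z} = \frac{792}{z}$)
$\left(225824 - 130471\right) + Q{\left(-489 \right)} = \left(225824 - 130471\right) + \frac{792}{-489} = 95353 + 792 \left(- \frac{1}{489}\right) = 95353 - \frac{264}{163} = \frac{15542275}{163}$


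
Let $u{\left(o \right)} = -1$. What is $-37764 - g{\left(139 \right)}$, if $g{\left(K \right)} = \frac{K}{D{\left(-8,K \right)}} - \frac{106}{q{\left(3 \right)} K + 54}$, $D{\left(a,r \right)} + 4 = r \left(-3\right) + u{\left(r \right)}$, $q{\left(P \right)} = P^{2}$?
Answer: $- \frac{20796786313}{550710} \approx -37764.0$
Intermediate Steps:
$D{\left(a,r \right)} = -5 - 3 r$ ($D{\left(a,r \right)} = -4 + \left(r \left(-3\right) - 1\right) = -4 - \left(1 + 3 r\right) = -5 - 3 r$)
$g{\left(K \right)} = - \frac{106}{54 + 9 K} + \frac{K}{-5 - 3 K}$ ($g{\left(K \right)} = \frac{K}{-5 - 3 K} - \frac{106}{3^{2} K + 54} = \frac{K}{-5 - 3 K} - \frac{106}{9 K + 54} = \frac{K}{-5 - 3 K} - \frac{106}{54 + 9 K} = - \frac{106}{54 + 9 K} + \frac{K}{-5 - 3 K}$)
$-37764 - g{\left(139 \right)} = -37764 - \frac{-530 - 51708 - 9 \cdot 139^{2}}{9 \left(5 + 3 \cdot 139\right) \left(6 + 139\right)} = -37764 - \frac{-530 - 51708 - 173889}{9 \left(5 + 417\right) 145} = -37764 - \frac{1}{9} \cdot \frac{1}{422} \cdot \frac{1}{145} \left(-530 - 51708 - 173889\right) = -37764 - \frac{1}{9} \cdot \frac{1}{422} \cdot \frac{1}{145} \left(-226127\right) = -37764 - - \frac{226127}{550710} = -37764 + \frac{226127}{550710} = - \frac{20796786313}{550710}$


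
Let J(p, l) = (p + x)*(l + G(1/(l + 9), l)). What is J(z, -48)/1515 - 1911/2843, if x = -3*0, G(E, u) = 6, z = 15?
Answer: -312417/287143 ≈ -1.0880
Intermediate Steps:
x = 0
J(p, l) = p*(6 + l) (J(p, l) = (p + 0)*(l + 6) = p*(6 + l))
J(z, -48)/1515 - 1911/2843 = (15*(6 - 48))/1515 - 1911/2843 = (15*(-42))*(1/1515) - 1911*1/2843 = -630*1/1515 - 1911/2843 = -42/101 - 1911/2843 = -312417/287143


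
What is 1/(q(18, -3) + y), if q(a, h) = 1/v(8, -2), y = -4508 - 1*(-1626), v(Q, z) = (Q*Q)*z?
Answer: -128/368897 ≈ -0.00034698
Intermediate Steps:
v(Q, z) = z*Q**2 (v(Q, z) = Q**2*z = z*Q**2)
y = -2882 (y = -4508 + 1626 = -2882)
q(a, h) = -1/128 (q(a, h) = 1/(-2*8**2) = 1/(-2*64) = 1/(-128) = -1/128)
1/(q(18, -3) + y) = 1/(-1/128 - 2882) = 1/(-368897/128) = -128/368897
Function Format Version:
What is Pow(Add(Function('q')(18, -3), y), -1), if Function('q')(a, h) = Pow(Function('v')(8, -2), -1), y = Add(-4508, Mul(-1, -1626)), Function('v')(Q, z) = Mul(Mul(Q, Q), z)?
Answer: Rational(-128, 368897) ≈ -0.00034698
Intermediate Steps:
Function('v')(Q, z) = Mul(z, Pow(Q, 2)) (Function('v')(Q, z) = Mul(Pow(Q, 2), z) = Mul(z, Pow(Q, 2)))
y = -2882 (y = Add(-4508, 1626) = -2882)
Function('q')(a, h) = Rational(-1, 128) (Function('q')(a, h) = Pow(Mul(-2, Pow(8, 2)), -1) = Pow(Mul(-2, 64), -1) = Pow(-128, -1) = Rational(-1, 128))
Pow(Add(Function('q')(18, -3), y), -1) = Pow(Add(Rational(-1, 128), -2882), -1) = Pow(Rational(-368897, 128), -1) = Rational(-128, 368897)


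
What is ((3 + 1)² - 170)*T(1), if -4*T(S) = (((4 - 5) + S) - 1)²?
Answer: 77/2 ≈ 38.500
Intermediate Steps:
T(S) = -(-2 + S)²/4 (T(S) = -(((4 - 5) + S) - 1)²/4 = -((-1 + S) - 1)²/4 = -(-2 + S)²/4)
((3 + 1)² - 170)*T(1) = ((3 + 1)² - 170)*(-(-2 + 1)²/4) = (4² - 170)*(-¼*(-1)²) = (16 - 170)*(-¼*1) = -154*(-¼) = 77/2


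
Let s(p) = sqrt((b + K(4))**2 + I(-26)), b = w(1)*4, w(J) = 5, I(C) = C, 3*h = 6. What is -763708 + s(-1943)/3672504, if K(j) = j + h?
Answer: -763708 + 5*sqrt(26)/3672504 ≈ -7.6371e+5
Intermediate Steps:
h = 2 (h = (1/3)*6 = 2)
K(j) = 2 + j (K(j) = j + 2 = 2 + j)
b = 20 (b = 5*4 = 20)
s(p) = 5*sqrt(26) (s(p) = sqrt((20 + (2 + 4))**2 - 26) = sqrt((20 + 6)**2 - 26) = sqrt(26**2 - 26) = sqrt(676 - 26) = sqrt(650) = 5*sqrt(26))
-763708 + s(-1943)/3672504 = -763708 + (5*sqrt(26))/3672504 = -763708 + (5*sqrt(26))*(1/3672504) = -763708 + 5*sqrt(26)/3672504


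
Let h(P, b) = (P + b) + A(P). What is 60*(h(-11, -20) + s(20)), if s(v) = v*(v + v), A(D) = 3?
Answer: 46320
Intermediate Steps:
s(v) = 2*v² (s(v) = v*(2*v) = 2*v²)
h(P, b) = 3 + P + b (h(P, b) = (P + b) + 3 = 3 + P + b)
60*(h(-11, -20) + s(20)) = 60*((3 - 11 - 20) + 2*20²) = 60*(-28 + 2*400) = 60*(-28 + 800) = 60*772 = 46320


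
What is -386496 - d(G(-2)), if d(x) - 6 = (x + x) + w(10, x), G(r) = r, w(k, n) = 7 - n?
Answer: -386507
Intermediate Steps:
d(x) = 13 + x (d(x) = 6 + ((x + x) + (7 - x)) = 6 + (2*x + (7 - x)) = 6 + (7 + x) = 13 + x)
-386496 - d(G(-2)) = -386496 - (13 - 2) = -386496 - 1*11 = -386496 - 11 = -386507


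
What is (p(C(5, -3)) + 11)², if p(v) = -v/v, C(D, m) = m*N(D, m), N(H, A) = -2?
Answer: 100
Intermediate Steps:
C(D, m) = -2*m (C(D, m) = m*(-2) = -2*m)
p(v) = -1 (p(v) = -1*1 = -1)
(p(C(5, -3)) + 11)² = (-1 + 11)² = 10² = 100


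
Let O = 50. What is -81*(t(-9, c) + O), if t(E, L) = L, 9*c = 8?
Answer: -4122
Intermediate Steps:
c = 8/9 (c = (⅑)*8 = 8/9 ≈ 0.88889)
-81*(t(-9, c) + O) = -81*(8/9 + 50) = -81*458/9 = -4122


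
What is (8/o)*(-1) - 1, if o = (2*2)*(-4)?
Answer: -1/2 ≈ -0.50000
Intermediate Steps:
o = -16 (o = 4*(-4) = -16)
(8/o)*(-1) - 1 = (8/(-16))*(-1) - 1 = (8*(-1/16))*(-1) - 1 = -1/2*(-1) - 1 = 1/2 - 1 = -1/2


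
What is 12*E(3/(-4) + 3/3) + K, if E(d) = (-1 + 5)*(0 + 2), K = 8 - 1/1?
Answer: 103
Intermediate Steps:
K = 7 (K = 8 - 1*1 = 8 - 1 = 7)
E(d) = 8 (E(d) = 4*2 = 8)
12*E(3/(-4) + 3/3) + K = 12*8 + 7 = 96 + 7 = 103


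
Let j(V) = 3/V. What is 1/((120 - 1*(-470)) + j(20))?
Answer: 20/11803 ≈ 0.0016945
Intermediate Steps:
1/((120 - 1*(-470)) + j(20)) = 1/((120 - 1*(-470)) + 3/20) = 1/((120 + 470) + 3*(1/20)) = 1/(590 + 3/20) = 1/(11803/20) = 20/11803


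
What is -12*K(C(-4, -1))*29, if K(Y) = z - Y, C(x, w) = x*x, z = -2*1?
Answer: 6264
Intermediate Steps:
z = -2
C(x, w) = x²
K(Y) = -2 - Y
-12*K(C(-4, -1))*29 = -12*(-2 - 1*(-4)²)*29 = -12*(-2 - 1*16)*29 = -12*(-2 - 16)*29 = -12*(-18)*29 = 216*29 = 6264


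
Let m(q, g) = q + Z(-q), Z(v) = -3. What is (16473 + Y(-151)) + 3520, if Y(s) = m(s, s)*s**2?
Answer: -3491361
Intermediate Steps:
m(q, g) = -3 + q (m(q, g) = q - 3 = -3 + q)
Y(s) = s**2*(-3 + s) (Y(s) = (-3 + s)*s**2 = s**2*(-3 + s))
(16473 + Y(-151)) + 3520 = (16473 + (-151)**2*(-3 - 151)) + 3520 = (16473 + 22801*(-154)) + 3520 = (16473 - 3511354) + 3520 = -3494881 + 3520 = -3491361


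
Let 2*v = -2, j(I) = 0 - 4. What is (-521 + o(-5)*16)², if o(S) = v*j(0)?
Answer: 208849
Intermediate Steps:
j(I) = -4
v = -1 (v = (½)*(-2) = -1)
o(S) = 4 (o(S) = -1*(-4) = 4)
(-521 + o(-5)*16)² = (-521 + 4*16)² = (-521 + 64)² = (-457)² = 208849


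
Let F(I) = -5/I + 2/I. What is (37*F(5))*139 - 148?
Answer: -16169/5 ≈ -3233.8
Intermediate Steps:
F(I) = -3/I
(37*F(5))*139 - 148 = (37*(-3/5))*139 - 148 = (37*(-3*⅕))*139 - 148 = (37*(-⅗))*139 - 148 = -111/5*139 - 148 = -15429/5 - 148 = -16169/5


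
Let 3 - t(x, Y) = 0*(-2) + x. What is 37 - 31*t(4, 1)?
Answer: 68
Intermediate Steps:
t(x, Y) = 3 - x (t(x, Y) = 3 - (0*(-2) + x) = 3 - (0 + x) = 3 - x)
37 - 31*t(4, 1) = 37 - 31*(3 - 1*4) = 37 - 31*(3 - 4) = 37 - 31*(-1) = 37 + 31 = 68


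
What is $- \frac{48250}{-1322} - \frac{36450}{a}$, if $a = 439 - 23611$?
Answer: $\frac{97186325}{2552782} \approx 38.071$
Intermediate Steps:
$a = -23172$
$- \frac{48250}{-1322} - \frac{36450}{a} = - \frac{48250}{-1322} - \frac{36450}{-23172} = \left(-48250\right) \left(- \frac{1}{1322}\right) - - \frac{6075}{3862} = \frac{24125}{661} + \frac{6075}{3862} = \frac{97186325}{2552782}$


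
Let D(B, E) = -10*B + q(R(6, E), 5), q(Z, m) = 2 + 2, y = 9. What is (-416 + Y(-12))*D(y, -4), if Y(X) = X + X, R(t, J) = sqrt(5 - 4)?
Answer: 37840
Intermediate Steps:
R(t, J) = 1 (R(t, J) = sqrt(1) = 1)
Y(X) = 2*X
q(Z, m) = 4
D(B, E) = 4 - 10*B (D(B, E) = -10*B + 4 = 4 - 10*B)
(-416 + Y(-12))*D(y, -4) = (-416 + 2*(-12))*(4 - 10*9) = (-416 - 24)*(4 - 90) = -440*(-86) = 37840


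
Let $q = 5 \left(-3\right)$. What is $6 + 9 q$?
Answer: $-129$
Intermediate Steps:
$q = -15$
$6 + 9 q = 6 + 9 \left(-15\right) = 6 - 135 = -129$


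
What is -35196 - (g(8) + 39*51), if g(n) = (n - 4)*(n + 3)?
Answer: -37229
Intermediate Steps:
g(n) = (-4 + n)*(3 + n)
-35196 - (g(8) + 39*51) = -35196 - ((-12 + 8**2 - 1*8) + 39*51) = -35196 - ((-12 + 64 - 8) + 1989) = -35196 - (44 + 1989) = -35196 - 1*2033 = -35196 - 2033 = -37229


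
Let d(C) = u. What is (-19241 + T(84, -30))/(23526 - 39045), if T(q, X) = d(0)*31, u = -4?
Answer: 6455/5173 ≈ 1.2478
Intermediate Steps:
d(C) = -4
T(q, X) = -124 (T(q, X) = -4*31 = -124)
(-19241 + T(84, -30))/(23526 - 39045) = (-19241 - 124)/(23526 - 39045) = -19365/(-15519) = -19365*(-1/15519) = 6455/5173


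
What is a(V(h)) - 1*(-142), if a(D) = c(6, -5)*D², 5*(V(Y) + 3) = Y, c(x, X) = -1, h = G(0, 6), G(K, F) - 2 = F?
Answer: 3501/25 ≈ 140.04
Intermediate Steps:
G(K, F) = 2 + F
h = 8 (h = 2 + 6 = 8)
V(Y) = -3 + Y/5
a(D) = -D²
a(V(h)) - 1*(-142) = -(-3 + (⅕)*8)² - 1*(-142) = -(-3 + 8/5)² + 142 = -(-7/5)² + 142 = -1*49/25 + 142 = -49/25 + 142 = 3501/25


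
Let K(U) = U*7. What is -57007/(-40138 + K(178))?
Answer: 57007/38892 ≈ 1.4658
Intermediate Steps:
K(U) = 7*U
-57007/(-40138 + K(178)) = -57007/(-40138 + 7*178) = -57007/(-40138 + 1246) = -57007/(-38892) = -57007*(-1/38892) = 57007/38892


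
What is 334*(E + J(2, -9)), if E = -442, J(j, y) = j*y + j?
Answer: -152972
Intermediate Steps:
J(j, y) = j + j*y
334*(E + J(2, -9)) = 334*(-442 + 2*(1 - 9)) = 334*(-442 + 2*(-8)) = 334*(-442 - 16) = 334*(-458) = -152972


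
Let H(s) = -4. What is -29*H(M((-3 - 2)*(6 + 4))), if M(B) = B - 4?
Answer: 116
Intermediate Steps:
M(B) = -4 + B
-29*H(M((-3 - 2)*(6 + 4))) = -29*(-4) = 116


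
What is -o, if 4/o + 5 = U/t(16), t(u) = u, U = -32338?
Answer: 32/16209 ≈ 0.0019742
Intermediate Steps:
o = -32/16209 (o = 4/(-5 - 32338/16) = 4/(-5 - 32338*1/16) = 4/(-5 - 16169/8) = 4/(-16209/8) = 4*(-8/16209) = -32/16209 ≈ -0.0019742)
-o = -1*(-32/16209) = 32/16209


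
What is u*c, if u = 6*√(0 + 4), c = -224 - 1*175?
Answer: -4788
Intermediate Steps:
c = -399 (c = -224 - 175 = -399)
u = 12 (u = 6*√4 = 6*2 = 12)
u*c = 12*(-399) = -4788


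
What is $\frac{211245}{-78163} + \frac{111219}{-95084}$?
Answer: $- \frac{28779230277}{7432050692} \approx -3.8723$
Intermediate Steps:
$\frac{211245}{-78163} + \frac{111219}{-95084} = 211245 \left(- \frac{1}{78163}\right) + 111219 \left(- \frac{1}{95084}\right) = - \frac{211245}{78163} - \frac{111219}{95084} = - \frac{28779230277}{7432050692}$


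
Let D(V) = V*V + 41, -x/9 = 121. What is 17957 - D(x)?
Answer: -1168005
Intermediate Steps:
x = -1089 (x = -9*121 = -1089)
D(V) = 41 + V² (D(V) = V² + 41 = 41 + V²)
17957 - D(x) = 17957 - (41 + (-1089)²) = 17957 - (41 + 1185921) = 17957 - 1*1185962 = 17957 - 1185962 = -1168005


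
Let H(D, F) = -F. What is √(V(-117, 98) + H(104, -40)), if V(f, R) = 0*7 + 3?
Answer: √43 ≈ 6.5574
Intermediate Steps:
V(f, R) = 3 (V(f, R) = 0 + 3 = 3)
√(V(-117, 98) + H(104, -40)) = √(3 - 1*(-40)) = √(3 + 40) = √43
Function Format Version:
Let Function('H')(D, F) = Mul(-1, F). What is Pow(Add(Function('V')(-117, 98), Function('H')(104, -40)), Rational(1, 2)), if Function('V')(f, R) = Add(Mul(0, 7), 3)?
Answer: Pow(43, Rational(1, 2)) ≈ 6.5574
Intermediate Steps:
Function('V')(f, R) = 3 (Function('V')(f, R) = Add(0, 3) = 3)
Pow(Add(Function('V')(-117, 98), Function('H')(104, -40)), Rational(1, 2)) = Pow(Add(3, Mul(-1, -40)), Rational(1, 2)) = Pow(Add(3, 40), Rational(1, 2)) = Pow(43, Rational(1, 2))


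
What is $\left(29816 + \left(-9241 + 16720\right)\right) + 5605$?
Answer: $42900$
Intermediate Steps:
$\left(29816 + \left(-9241 + 16720\right)\right) + 5605 = \left(29816 + 7479\right) + 5605 = 37295 + 5605 = 42900$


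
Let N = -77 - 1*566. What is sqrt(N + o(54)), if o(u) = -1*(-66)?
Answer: I*sqrt(577) ≈ 24.021*I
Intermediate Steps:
N = -643 (N = -77 - 566 = -643)
o(u) = 66
sqrt(N + o(54)) = sqrt(-643 + 66) = sqrt(-577) = I*sqrt(577)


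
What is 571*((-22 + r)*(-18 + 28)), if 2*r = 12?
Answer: -91360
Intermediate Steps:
r = 6 (r = (1/2)*12 = 6)
571*((-22 + r)*(-18 + 28)) = 571*((-22 + 6)*(-18 + 28)) = 571*(-16*10) = 571*(-160) = -91360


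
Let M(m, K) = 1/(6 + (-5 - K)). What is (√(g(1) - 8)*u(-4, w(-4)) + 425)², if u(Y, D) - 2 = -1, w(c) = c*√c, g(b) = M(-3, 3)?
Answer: (850 + I*√34)²/4 ≈ 1.8062e+5 + 2478.2*I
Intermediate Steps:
M(m, K) = 1/(1 - K)
g(b) = -½ (g(b) = -1/(-1 + 3) = -1/2 = -1*½ = -½)
w(c) = c^(3/2)
u(Y, D) = 1 (u(Y, D) = 2 - 1 = 1)
(√(g(1) - 8)*u(-4, w(-4)) + 425)² = (√(-½ - 8)*1 + 425)² = (√(-17/2)*1 + 425)² = ((I*√34/2)*1 + 425)² = (I*√34/2 + 425)² = (425 + I*√34/2)²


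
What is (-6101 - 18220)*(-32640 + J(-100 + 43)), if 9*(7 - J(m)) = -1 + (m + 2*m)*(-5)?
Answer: 2387924957/3 ≈ 7.9597e+8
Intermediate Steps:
J(m) = 64/9 + 5*m/3 (J(m) = 7 - (-1 + (m + 2*m)*(-5))/9 = 7 - (-1 + (3*m)*(-5))/9 = 7 - (-1 - 15*m)/9 = 7 + (⅑ + 5*m/3) = 64/9 + 5*m/3)
(-6101 - 18220)*(-32640 + J(-100 + 43)) = (-6101 - 18220)*(-32640 + (64/9 + 5*(-100 + 43)/3)) = -24321*(-32640 + (64/9 + (5/3)*(-57))) = -24321*(-32640 + (64/9 - 95)) = -24321*(-32640 - 791/9) = -24321*(-294551/9) = 2387924957/3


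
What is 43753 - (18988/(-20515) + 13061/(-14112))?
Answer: 12667365428111/289507680 ≈ 43755.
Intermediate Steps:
43753 - (18988/(-20515) + 13061/(-14112)) = 43753 - (18988*(-1/20515) + 13061*(-1/14112)) = 43753 - (-18988/20515 - 13061/14112) = 43753 - 1*(-535905071/289507680) = 43753 + 535905071/289507680 = 12667365428111/289507680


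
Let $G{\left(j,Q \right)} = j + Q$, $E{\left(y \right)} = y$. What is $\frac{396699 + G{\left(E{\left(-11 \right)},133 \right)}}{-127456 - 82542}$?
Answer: $- \frac{396821}{209998} \approx -1.8896$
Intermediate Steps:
$G{\left(j,Q \right)} = Q + j$
$\frac{396699 + G{\left(E{\left(-11 \right)},133 \right)}}{-127456 - 82542} = \frac{396699 + \left(133 - 11\right)}{-127456 - 82542} = \frac{396699 + 122}{-209998} = 396821 \left(- \frac{1}{209998}\right) = - \frac{396821}{209998}$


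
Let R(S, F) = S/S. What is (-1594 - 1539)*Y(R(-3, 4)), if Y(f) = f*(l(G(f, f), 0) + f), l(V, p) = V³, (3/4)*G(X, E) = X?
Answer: -285103/27 ≈ -10559.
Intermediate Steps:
G(X, E) = 4*X/3
R(S, F) = 1
Y(f) = f*(f + 64*f³/27) (Y(f) = f*((4*f/3)³ + f) = f*(64*f³/27 + f) = f*(f + 64*f³/27))
(-1594 - 1539)*Y(R(-3, 4)) = (-1594 - 1539)*(1² + (64/27)*1⁴) = -3133*(1 + (64/27)*1) = -3133*(1 + 64/27) = -3133*91/27 = -285103/27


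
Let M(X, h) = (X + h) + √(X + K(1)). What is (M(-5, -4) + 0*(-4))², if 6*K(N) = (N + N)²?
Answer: (27 - I*√39)²/9 ≈ 76.667 - 37.47*I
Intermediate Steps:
K(N) = 2*N²/3 (K(N) = (N + N)²/6 = (2*N)²/6 = (4*N²)/6 = 2*N²/3)
M(X, h) = X + h + √(⅔ + X) (M(X, h) = (X + h) + √(X + (⅔)*1²) = (X + h) + √(X + (⅔)*1) = (X + h) + √(X + ⅔) = (X + h) + √(⅔ + X) = X + h + √(⅔ + X))
(M(-5, -4) + 0*(-4))² = ((-5 - 4 + √(6 + 9*(-5))/3) + 0*(-4))² = ((-5 - 4 + √(6 - 45)/3) + 0)² = ((-5 - 4 + √(-39)/3) + 0)² = ((-5 - 4 + (I*√39)/3) + 0)² = ((-5 - 4 + I*√39/3) + 0)² = ((-9 + I*√39/3) + 0)² = (-9 + I*√39/3)²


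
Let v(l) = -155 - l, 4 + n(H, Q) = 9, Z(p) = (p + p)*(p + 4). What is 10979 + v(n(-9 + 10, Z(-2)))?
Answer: 10819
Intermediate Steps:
Z(p) = 2*p*(4 + p) (Z(p) = (2*p)*(4 + p) = 2*p*(4 + p))
n(H, Q) = 5 (n(H, Q) = -4 + 9 = 5)
10979 + v(n(-9 + 10, Z(-2))) = 10979 + (-155 - 1*5) = 10979 + (-155 - 5) = 10979 - 160 = 10819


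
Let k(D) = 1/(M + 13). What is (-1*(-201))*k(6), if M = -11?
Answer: 201/2 ≈ 100.50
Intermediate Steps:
k(D) = ½ (k(D) = 1/(-11 + 13) = 1/2 = ½)
(-1*(-201))*k(6) = -1*(-201)*(½) = 201*(½) = 201/2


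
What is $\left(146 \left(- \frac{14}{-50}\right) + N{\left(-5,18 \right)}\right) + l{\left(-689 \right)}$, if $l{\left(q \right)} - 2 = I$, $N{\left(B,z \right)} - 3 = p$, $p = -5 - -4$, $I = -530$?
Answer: $- \frac{12128}{25} \approx -485.12$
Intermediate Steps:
$p = -1$ ($p = -5 + 4 = -1$)
$N{\left(B,z \right)} = 2$ ($N{\left(B,z \right)} = 3 - 1 = 2$)
$l{\left(q \right)} = -528$ ($l{\left(q \right)} = 2 - 530 = -528$)
$\left(146 \left(- \frac{14}{-50}\right) + N{\left(-5,18 \right)}\right) + l{\left(-689 \right)} = \left(146 \left(- \frac{14}{-50}\right) + 2\right) - 528 = \left(146 \left(\left(-14\right) \left(- \frac{1}{50}\right)\right) + 2\right) - 528 = \left(146 \cdot \frac{7}{25} + 2\right) - 528 = \left(\frac{1022}{25} + 2\right) - 528 = \frac{1072}{25} - 528 = - \frac{12128}{25}$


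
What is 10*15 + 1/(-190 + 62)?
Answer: 19199/128 ≈ 149.99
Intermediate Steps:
10*15 + 1/(-190 + 62) = 150 + 1/(-128) = 150 - 1/128 = 19199/128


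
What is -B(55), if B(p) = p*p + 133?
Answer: -3158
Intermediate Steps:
B(p) = 133 + p**2 (B(p) = p**2 + 133 = 133 + p**2)
-B(55) = -(133 + 55**2) = -(133 + 3025) = -1*3158 = -3158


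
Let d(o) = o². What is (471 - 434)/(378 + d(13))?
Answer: 37/547 ≈ 0.067642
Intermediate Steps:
(471 - 434)/(378 + d(13)) = (471 - 434)/(378 + 13²) = 37/(378 + 169) = 37/547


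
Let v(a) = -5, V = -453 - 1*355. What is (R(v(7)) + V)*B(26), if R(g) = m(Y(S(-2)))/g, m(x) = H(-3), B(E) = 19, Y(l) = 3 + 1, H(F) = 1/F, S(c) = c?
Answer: -230261/15 ≈ -15351.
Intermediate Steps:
V = -808 (V = -453 - 355 = -808)
Y(l) = 4
m(x) = -⅓ (m(x) = 1/(-3) = -⅓)
R(g) = -1/(3*g)
(R(v(7)) + V)*B(26) = (-⅓/(-5) - 808)*19 = (-⅓*(-⅕) - 808)*19 = (1/15 - 808)*19 = -12119/15*19 = -230261/15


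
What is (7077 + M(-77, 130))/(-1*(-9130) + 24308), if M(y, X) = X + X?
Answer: 7337/33438 ≈ 0.21942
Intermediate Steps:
M(y, X) = 2*X
(7077 + M(-77, 130))/(-1*(-9130) + 24308) = (7077 + 2*130)/(-1*(-9130) + 24308) = (7077 + 260)/(9130 + 24308) = 7337/33438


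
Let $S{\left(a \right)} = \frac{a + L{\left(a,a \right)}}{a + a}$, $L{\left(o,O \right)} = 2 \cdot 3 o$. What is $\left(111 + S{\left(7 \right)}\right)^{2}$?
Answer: $\frac{52441}{4} \approx 13110.0$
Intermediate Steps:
$L{\left(o,O \right)} = 6 o$
$S{\left(a \right)} = \frac{7}{2}$ ($S{\left(a \right)} = \frac{a + 6 a}{a + a} = \frac{7 a}{2 a} = 7 a \frac{1}{2 a} = \frac{7}{2}$)
$\left(111 + S{\left(7 \right)}\right)^{2} = \left(111 + \frac{7}{2}\right)^{2} = \left(\frac{229}{2}\right)^{2} = \frac{52441}{4}$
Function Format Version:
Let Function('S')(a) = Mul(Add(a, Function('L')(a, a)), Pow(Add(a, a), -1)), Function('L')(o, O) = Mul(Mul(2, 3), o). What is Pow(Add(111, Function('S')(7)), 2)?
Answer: Rational(52441, 4) ≈ 13110.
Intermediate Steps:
Function('L')(o, O) = Mul(6, o)
Function('S')(a) = Rational(7, 2) (Function('S')(a) = Mul(Add(a, Mul(6, a)), Pow(Add(a, a), -1)) = Mul(Mul(7, a), Pow(Mul(2, a), -1)) = Mul(Mul(7, a), Mul(Rational(1, 2), Pow(a, -1))) = Rational(7, 2))
Pow(Add(111, Function('S')(7)), 2) = Pow(Add(111, Rational(7, 2)), 2) = Pow(Rational(229, 2), 2) = Rational(52441, 4)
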